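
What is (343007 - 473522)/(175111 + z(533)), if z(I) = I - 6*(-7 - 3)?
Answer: -43505/58568 ≈ -0.74281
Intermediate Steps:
z(I) = 60 + I (z(I) = I - 6*(-10) = I + 60 = 60 + I)
(343007 - 473522)/(175111 + z(533)) = (343007 - 473522)/(175111 + (60 + 533)) = -130515/(175111 + 593) = -130515/175704 = -130515*1/175704 = -43505/58568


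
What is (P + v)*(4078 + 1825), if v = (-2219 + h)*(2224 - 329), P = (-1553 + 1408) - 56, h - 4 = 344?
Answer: -20930538638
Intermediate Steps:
h = 348 (h = 4 + 344 = 348)
P = -201 (P = -145 - 56 = -201)
v = -3545545 (v = (-2219 + 348)*(2224 - 329) = -1871*1895 = -3545545)
(P + v)*(4078 + 1825) = (-201 - 3545545)*(4078 + 1825) = -3545746*5903 = -20930538638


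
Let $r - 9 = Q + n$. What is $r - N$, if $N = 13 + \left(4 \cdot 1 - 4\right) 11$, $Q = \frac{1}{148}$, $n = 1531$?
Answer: $\frac{225997}{148} \approx 1527.0$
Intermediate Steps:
$Q = \frac{1}{148} \approx 0.0067568$
$r = \frac{227921}{148}$ ($r = 9 + \left(\frac{1}{148} + 1531\right) = 9 + \frac{226589}{148} = \frac{227921}{148} \approx 1540.0$)
$N = 13$ ($N = 13 + \left(4 - 4\right) 11 = 13 + 0 \cdot 11 = 13 + 0 = 13$)
$r - N = \frac{227921}{148} - 13 = \frac{225997}{148}$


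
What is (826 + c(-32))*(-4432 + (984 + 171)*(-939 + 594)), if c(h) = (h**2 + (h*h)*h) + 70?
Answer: 12428875136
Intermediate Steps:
c(h) = 70 + h**2 + h**3 (c(h) = (h**2 + h**2*h) + 70 = (h**2 + h**3) + 70 = 70 + h**2 + h**3)
(826 + c(-32))*(-4432 + (984 + 171)*(-939 + 594)) = (826 + (70 + (-32)**2 + (-32)**3))*(-4432 + (984 + 171)*(-939 + 594)) = (826 + (70 + 1024 - 32768))*(-4432 + 1155*(-345)) = (826 - 31674)*(-4432 - 398475) = -30848*(-402907) = 12428875136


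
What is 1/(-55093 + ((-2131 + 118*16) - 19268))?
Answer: -1/74604 ≈ -1.3404e-5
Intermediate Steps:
1/(-55093 + ((-2131 + 118*16) - 19268)) = 1/(-55093 + ((-2131 + 1888) - 19268)) = 1/(-55093 + (-243 - 19268)) = 1/(-55093 - 19511) = 1/(-74604) = -1/74604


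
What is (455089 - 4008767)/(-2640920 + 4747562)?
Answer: -1776839/1053321 ≈ -1.6869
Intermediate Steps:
(455089 - 4008767)/(-2640920 + 4747562) = -3553678/2106642 = -3553678*1/2106642 = -1776839/1053321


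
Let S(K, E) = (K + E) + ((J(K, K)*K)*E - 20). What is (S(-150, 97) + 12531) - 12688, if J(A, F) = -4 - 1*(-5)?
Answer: -14780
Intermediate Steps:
J(A, F) = 1 (J(A, F) = -4 + 5 = 1)
S(K, E) = -20 + E + K + E*K (S(K, E) = (K + E) + ((1*K)*E - 20) = (E + K) + (K*E - 20) = (E + K) + (E*K - 20) = (E + K) + (-20 + E*K) = -20 + E + K + E*K)
(S(-150, 97) + 12531) - 12688 = ((-20 + 97 - 150 + 97*(-150)) + 12531) - 12688 = ((-20 + 97 - 150 - 14550) + 12531) - 12688 = (-14623 + 12531) - 12688 = -2092 - 12688 = -14780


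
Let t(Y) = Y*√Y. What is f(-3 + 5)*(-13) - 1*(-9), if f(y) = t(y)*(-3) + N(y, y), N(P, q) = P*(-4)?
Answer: 113 + 78*√2 ≈ 223.31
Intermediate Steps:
t(Y) = Y^(3/2)
N(P, q) = -4*P
f(y) = -4*y - 3*y^(3/2) (f(y) = y^(3/2)*(-3) - 4*y = -3*y^(3/2) - 4*y = -4*y - 3*y^(3/2))
f(-3 + 5)*(-13) - 1*(-9) = (-4*(-3 + 5) - 3*(-3 + 5)^(3/2))*(-13) - 1*(-9) = (-4*2 - 6*√2)*(-13) + 9 = (-8 - 6*√2)*(-13) + 9 = (104 + 78*√2) + 9 = 113 + 78*√2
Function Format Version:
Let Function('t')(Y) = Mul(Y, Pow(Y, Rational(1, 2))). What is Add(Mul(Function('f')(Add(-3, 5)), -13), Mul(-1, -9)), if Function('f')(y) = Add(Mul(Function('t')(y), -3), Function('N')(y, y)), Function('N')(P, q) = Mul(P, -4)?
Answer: Add(113, Mul(78, Pow(2, Rational(1, 2)))) ≈ 223.31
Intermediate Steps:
Function('t')(Y) = Pow(Y, Rational(3, 2))
Function('N')(P, q) = Mul(-4, P)
Function('f')(y) = Add(Mul(-4, y), Mul(-3, Pow(y, Rational(3, 2)))) (Function('f')(y) = Add(Mul(Pow(y, Rational(3, 2)), -3), Mul(-4, y)) = Add(Mul(-3, Pow(y, Rational(3, 2))), Mul(-4, y)) = Add(Mul(-4, y), Mul(-3, Pow(y, Rational(3, 2)))))
Add(Mul(Function('f')(Add(-3, 5)), -13), Mul(-1, -9)) = Add(Mul(Add(Mul(-4, Add(-3, 5)), Mul(-3, Pow(Add(-3, 5), Rational(3, 2)))), -13), Mul(-1, -9)) = Add(Mul(Add(Mul(-4, 2), Mul(-3, Pow(2, Rational(3, 2)))), -13), 9) = Add(Mul(Add(-8, Mul(-3, Mul(2, Pow(2, Rational(1, 2))))), -13), 9) = Add(Mul(Add(-8, Mul(-6, Pow(2, Rational(1, 2)))), -13), 9) = Add(Add(104, Mul(78, Pow(2, Rational(1, 2)))), 9) = Add(113, Mul(78, Pow(2, Rational(1, 2))))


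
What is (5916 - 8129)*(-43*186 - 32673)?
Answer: 90004923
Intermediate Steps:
(5916 - 8129)*(-43*186 - 32673) = -2213*(-7998 - 32673) = -2213*(-40671) = 90004923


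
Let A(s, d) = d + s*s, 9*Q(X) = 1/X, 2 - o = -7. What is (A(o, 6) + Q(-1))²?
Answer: 611524/81 ≈ 7549.7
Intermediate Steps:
o = 9 (o = 2 - 1*(-7) = 2 + 7 = 9)
Q(X) = 1/(9*X)
A(s, d) = d + s²
(A(o, 6) + Q(-1))² = ((6 + 9²) + (⅑)/(-1))² = ((6 + 81) + (⅑)*(-1))² = (87 - ⅑)² = (782/9)² = 611524/81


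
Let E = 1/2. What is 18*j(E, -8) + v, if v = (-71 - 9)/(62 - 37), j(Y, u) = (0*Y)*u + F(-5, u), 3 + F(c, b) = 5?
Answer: 164/5 ≈ 32.800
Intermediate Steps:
E = ½ ≈ 0.50000
F(c, b) = 2 (F(c, b) = -3 + 5 = 2)
j(Y, u) = 2 (j(Y, u) = (0*Y)*u + 2 = 0*u + 2 = 0 + 2 = 2)
v = -16/5 (v = -80/25 = -80*1/25 = -16/5 ≈ -3.2000)
18*j(E, -8) + v = 18*2 - 16/5 = 36 - 16/5 = 164/5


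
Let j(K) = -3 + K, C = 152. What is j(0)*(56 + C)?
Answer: -624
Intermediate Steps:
j(0)*(56 + C) = (-3 + 0)*(56 + 152) = -3*208 = -624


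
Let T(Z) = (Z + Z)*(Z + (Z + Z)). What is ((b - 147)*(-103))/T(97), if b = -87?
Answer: 4017/9409 ≈ 0.42693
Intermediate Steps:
T(Z) = 6*Z² (T(Z) = (2*Z)*(Z + 2*Z) = (2*Z)*(3*Z) = 6*Z²)
((b - 147)*(-103))/T(97) = ((-87 - 147)*(-103))/((6*97²)) = (-234*(-103))/((6*9409)) = 24102/56454 = 24102*(1/56454) = 4017/9409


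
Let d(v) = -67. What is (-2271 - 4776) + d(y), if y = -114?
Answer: -7114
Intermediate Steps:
(-2271 - 4776) + d(y) = (-2271 - 4776) - 67 = -7047 - 67 = -7114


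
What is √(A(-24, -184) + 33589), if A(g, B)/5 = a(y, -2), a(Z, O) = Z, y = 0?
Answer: √33589 ≈ 183.27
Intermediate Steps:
A(g, B) = 0 (A(g, B) = 5*0 = 0)
√(A(-24, -184) + 33589) = √(0 + 33589) = √33589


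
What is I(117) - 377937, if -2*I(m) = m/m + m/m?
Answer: -377938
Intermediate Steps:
I(m) = -1 (I(m) = -(m/m + m/m)/2 = -(1 + 1)/2 = -1/2*2 = -1)
I(117) - 377937 = -1 - 377937 = -377938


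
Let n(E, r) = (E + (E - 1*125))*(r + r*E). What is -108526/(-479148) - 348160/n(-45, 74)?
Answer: -1135595333/4192784574 ≈ -0.27084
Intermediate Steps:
n(E, r) = (-125 + 2*E)*(r + E*r) (n(E, r) = (E + (E - 125))*(r + E*r) = (E + (-125 + E))*(r + E*r) = (-125 + 2*E)*(r + E*r))
-108526/(-479148) - 348160/n(-45, 74) = -108526/(-479148) - 348160*1/(74*(-125 - 123*(-45) + 2*(-45)²)) = -108526*(-1/479148) - 348160*1/(74*(-125 + 5535 + 2*2025)) = 54263/239574 - 348160*1/(74*(-125 + 5535 + 4050)) = 54263/239574 - 348160/(74*9460) = 54263/239574 - 348160/700040 = 54263/239574 - 348160*1/700040 = 54263/239574 - 8704/17501 = -1135595333/4192784574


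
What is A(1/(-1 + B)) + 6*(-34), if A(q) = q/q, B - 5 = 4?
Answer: -203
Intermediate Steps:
B = 9 (B = 5 + 4 = 9)
A(q) = 1
A(1/(-1 + B)) + 6*(-34) = 1 + 6*(-34) = 1 - 204 = -203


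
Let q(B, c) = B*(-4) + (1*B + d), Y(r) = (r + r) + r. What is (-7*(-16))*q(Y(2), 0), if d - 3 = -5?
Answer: -2240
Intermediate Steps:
d = -2 (d = 3 - 5 = -2)
Y(r) = 3*r (Y(r) = 2*r + r = 3*r)
q(B, c) = -2 - 3*B (q(B, c) = B*(-4) + (1*B - 2) = -4*B + (B - 2) = -4*B + (-2 + B) = -2 - 3*B)
(-7*(-16))*q(Y(2), 0) = (-7*(-16))*(-2 - 9*2) = 112*(-2 - 3*6) = 112*(-2 - 18) = 112*(-20) = -2240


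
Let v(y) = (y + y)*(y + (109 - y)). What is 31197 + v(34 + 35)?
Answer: 46239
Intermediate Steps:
v(y) = 218*y (v(y) = (2*y)*109 = 218*y)
31197 + v(34 + 35) = 31197 + 218*(34 + 35) = 31197 + 218*69 = 31197 + 15042 = 46239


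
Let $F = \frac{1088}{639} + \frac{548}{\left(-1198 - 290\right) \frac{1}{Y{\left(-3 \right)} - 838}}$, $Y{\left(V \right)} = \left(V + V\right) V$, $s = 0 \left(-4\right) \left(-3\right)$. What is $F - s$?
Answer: $\frac{6015833}{19809} \approx 303.69$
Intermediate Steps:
$s = 0$ ($s = 0 \left(-3\right) = 0$)
$Y{\left(V \right)} = 2 V^{2}$ ($Y{\left(V \right)} = 2 V V = 2 V^{2}$)
$F = \frac{6015833}{19809}$ ($F = \frac{1088}{639} + \frac{548}{\left(-1198 - 290\right) \frac{1}{2 \left(-3\right)^{2} - 838}} = 1088 \cdot \frac{1}{639} + \frac{548}{\left(-1488\right) \frac{1}{2 \cdot 9 - 838}} = \frac{1088}{639} + \frac{548}{\left(-1488\right) \frac{1}{18 - 838}} = \frac{1088}{639} + \frac{548}{\left(-1488\right) \frac{1}{-820}} = \frac{1088}{639} + \frac{548}{\left(-1488\right) \left(- \frac{1}{820}\right)} = \frac{1088}{639} + \frac{548}{\frac{372}{205}} = \frac{1088}{639} + 548 \cdot \frac{205}{372} = \frac{1088}{639} + \frac{28085}{93} = \frac{6015833}{19809} \approx 303.69$)
$F - s = \frac{6015833}{19809} - 0 = \frac{6015833}{19809} + 0 = \frac{6015833}{19809}$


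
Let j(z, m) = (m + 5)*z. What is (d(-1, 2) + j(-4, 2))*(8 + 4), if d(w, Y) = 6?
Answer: -264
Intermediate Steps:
j(z, m) = z*(5 + m) (j(z, m) = (5 + m)*z = z*(5 + m))
(d(-1, 2) + j(-4, 2))*(8 + 4) = (6 - 4*(5 + 2))*(8 + 4) = (6 - 4*7)*12 = (6 - 28)*12 = -22*12 = -264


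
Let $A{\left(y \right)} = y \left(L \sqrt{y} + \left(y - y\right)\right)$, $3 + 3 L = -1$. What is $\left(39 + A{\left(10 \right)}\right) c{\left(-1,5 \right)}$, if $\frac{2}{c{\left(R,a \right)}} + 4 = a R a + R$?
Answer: $- \frac{13}{5} + \frac{8 \sqrt{10}}{9} \approx 0.21091$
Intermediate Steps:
$L = - \frac{4}{3}$ ($L = -1 + \frac{1}{3} \left(-1\right) = -1 - \frac{1}{3} = - \frac{4}{3} \approx -1.3333$)
$c{\left(R,a \right)} = \frac{2}{-4 + R + R a^{2}}$ ($c{\left(R,a \right)} = \frac{2}{-4 + \left(a R a + R\right)} = \frac{2}{-4 + \left(R a a + R\right)} = \frac{2}{-4 + \left(R a^{2} + R\right)} = \frac{2}{-4 + \left(R + R a^{2}\right)} = \frac{2}{-4 + R + R a^{2}}$)
$A{\left(y \right)} = - \frac{4 y^{\frac{3}{2}}}{3}$ ($A{\left(y \right)} = y \left(- \frac{4 \sqrt{y}}{3} + \left(y - y\right)\right) = y \left(- \frac{4 \sqrt{y}}{3} + 0\right) = y \left(- \frac{4 \sqrt{y}}{3}\right) = - \frac{4 y^{\frac{3}{2}}}{3}$)
$\left(39 + A{\left(10 \right)}\right) c{\left(-1,5 \right)} = \left(39 - \frac{4 \cdot 10^{\frac{3}{2}}}{3}\right) \frac{2}{-4 - 1 - 5^{2}} = \left(39 - \frac{4 \cdot 10 \sqrt{10}}{3}\right) \frac{2}{-4 - 1 - 25} = \left(39 - \frac{40 \sqrt{10}}{3}\right) \frac{2}{-4 - 1 - 25} = \left(39 - \frac{40 \sqrt{10}}{3}\right) \frac{2}{-30} = \left(39 - \frac{40 \sqrt{10}}{3}\right) 2 \left(- \frac{1}{30}\right) = \left(39 - \frac{40 \sqrt{10}}{3}\right) \left(- \frac{1}{15}\right) = - \frac{13}{5} + \frac{8 \sqrt{10}}{9}$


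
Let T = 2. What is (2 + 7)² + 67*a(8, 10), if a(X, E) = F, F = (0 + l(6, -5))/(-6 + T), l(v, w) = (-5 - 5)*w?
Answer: -1513/2 ≈ -756.50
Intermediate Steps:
l(v, w) = -10*w
F = -25/2 (F = (0 - 10*(-5))/(-6 + 2) = (0 + 50)/(-4) = 50*(-¼) = -25/2 ≈ -12.500)
a(X, E) = -25/2
(2 + 7)² + 67*a(8, 10) = (2 + 7)² + 67*(-25/2) = 9² - 1675/2 = 81 - 1675/2 = -1513/2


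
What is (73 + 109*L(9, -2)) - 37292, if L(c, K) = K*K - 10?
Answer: -37873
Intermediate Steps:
L(c, K) = -10 + K**2 (L(c, K) = K**2 - 10 = -10 + K**2)
(73 + 109*L(9, -2)) - 37292 = (73 + 109*(-10 + (-2)**2)) - 37292 = (73 + 109*(-10 + 4)) - 37292 = (73 + 109*(-6)) - 37292 = (73 - 654) - 37292 = -581 - 37292 = -37873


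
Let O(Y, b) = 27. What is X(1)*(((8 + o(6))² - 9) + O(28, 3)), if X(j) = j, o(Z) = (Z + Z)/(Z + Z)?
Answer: 99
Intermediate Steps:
o(Z) = 1 (o(Z) = (2*Z)/((2*Z)) = (2*Z)*(1/(2*Z)) = 1)
X(1)*(((8 + o(6))² - 9) + O(28, 3)) = 1*(((8 + 1)² - 9) + 27) = 1*((9² - 9) + 27) = 1*((81 - 9) + 27) = 1*(72 + 27) = 1*99 = 99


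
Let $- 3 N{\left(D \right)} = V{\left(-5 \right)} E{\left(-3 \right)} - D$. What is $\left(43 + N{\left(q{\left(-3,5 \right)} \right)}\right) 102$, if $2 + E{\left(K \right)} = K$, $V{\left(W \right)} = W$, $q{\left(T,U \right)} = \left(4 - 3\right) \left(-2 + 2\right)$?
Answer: $3536$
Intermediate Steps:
$q{\left(T,U \right)} = 0$ ($q{\left(T,U \right)} = 1 \cdot 0 = 0$)
$E{\left(K \right)} = -2 + K$
$N{\left(D \right)} = - \frac{25}{3} + \frac{D}{3}$ ($N{\left(D \right)} = - \frac{- 5 \left(-2 - 3\right) - D}{3} = - \frac{\left(-5\right) \left(-5\right) - D}{3} = - \frac{25 - D}{3} = - \frac{25}{3} + \frac{D}{3}$)
$\left(43 + N{\left(q{\left(-3,5 \right)} \right)}\right) 102 = \left(43 + \left(- \frac{25}{3} + \frac{1}{3} \cdot 0\right)\right) 102 = \left(43 + \left(- \frac{25}{3} + 0\right)\right) 102 = \left(43 - \frac{25}{3}\right) 102 = \frac{104}{3} \cdot 102 = 3536$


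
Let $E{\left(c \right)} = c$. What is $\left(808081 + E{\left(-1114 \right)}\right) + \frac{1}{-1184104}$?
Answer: $\frac{955532852567}{1184104} \approx 8.0697 \cdot 10^{5}$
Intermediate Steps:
$\left(808081 + E{\left(-1114 \right)}\right) + \frac{1}{-1184104} = \left(808081 - 1114\right) + \frac{1}{-1184104} = 806967 - \frac{1}{1184104} = \frac{955532852567}{1184104}$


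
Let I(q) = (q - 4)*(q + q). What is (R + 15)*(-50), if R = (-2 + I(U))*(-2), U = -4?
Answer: 5450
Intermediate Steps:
I(q) = 2*q*(-4 + q) (I(q) = (-4 + q)*(2*q) = 2*q*(-4 + q))
R = -124 (R = (-2 + 2*(-4)*(-4 - 4))*(-2) = (-2 + 2*(-4)*(-8))*(-2) = (-2 + 64)*(-2) = 62*(-2) = -124)
(R + 15)*(-50) = (-124 + 15)*(-50) = -109*(-50) = 5450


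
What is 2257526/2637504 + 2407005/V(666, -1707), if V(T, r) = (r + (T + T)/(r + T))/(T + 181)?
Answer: -310979272066451347/260573526432 ≈ -1.1934e+6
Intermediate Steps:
V(T, r) = (r + 2*T/(T + r))/(181 + T) (V(T, r) = (r + (2*T)/(T + r))/(181 + T) = (r + 2*T/(T + r))/(181 + T))
2257526/2637504 + 2407005/V(666, -1707) = 2257526/2637504 + 2407005/((((-1707)**2 + 2*666 + 666*(-1707))/(666**2 + 181*666 + 181*(-1707) + 666*(-1707)))) = 2257526*(1/2637504) + 2407005/(((2913849 + 1332 - 1136862)/(443556 + 120546 - 308967 - 1136862))) = 1128763/1318752 + 2407005/((1778319/(-881727))) = 1128763/1318752 + 2407005/((-1/881727*1778319)) = 1128763/1318752 + 2407005/(-592773/293909) = 1128763/1318752 + 2407005*(-293909/592773) = 1128763/1318752 - 235813477515/197591 = -310979272066451347/260573526432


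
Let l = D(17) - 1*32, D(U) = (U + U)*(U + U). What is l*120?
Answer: 134880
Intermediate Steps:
D(U) = 4*U² (D(U) = (2*U)*(2*U) = 4*U²)
l = 1124 (l = 4*17² - 1*32 = 4*289 - 32 = 1156 - 32 = 1124)
l*120 = 1124*120 = 134880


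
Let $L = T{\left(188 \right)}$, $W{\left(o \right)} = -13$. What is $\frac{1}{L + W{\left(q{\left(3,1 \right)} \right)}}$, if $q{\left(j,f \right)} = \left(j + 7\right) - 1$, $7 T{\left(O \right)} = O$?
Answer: $\frac{7}{97} \approx 0.072165$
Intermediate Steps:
$T{\left(O \right)} = \frac{O}{7}$
$q{\left(j,f \right)} = 6 + j$ ($q{\left(j,f \right)} = \left(7 + j\right) - 1 = 6 + j$)
$L = \frac{188}{7}$ ($L = \frac{1}{7} \cdot 188 = \frac{188}{7} \approx 26.857$)
$\frac{1}{L + W{\left(q{\left(3,1 \right)} \right)}} = \frac{1}{\frac{188}{7} - 13} = \frac{1}{\frac{97}{7}} = \frac{7}{97}$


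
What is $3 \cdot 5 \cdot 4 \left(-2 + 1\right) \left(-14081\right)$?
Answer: $844860$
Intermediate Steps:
$3 \cdot 5 \cdot 4 \left(-2 + 1\right) \left(-14081\right) = 15 \cdot 4 \left(-1\right) \left(-14081\right) = 15 \left(-4\right) \left(-14081\right) = \left(-60\right) \left(-14081\right) = 844860$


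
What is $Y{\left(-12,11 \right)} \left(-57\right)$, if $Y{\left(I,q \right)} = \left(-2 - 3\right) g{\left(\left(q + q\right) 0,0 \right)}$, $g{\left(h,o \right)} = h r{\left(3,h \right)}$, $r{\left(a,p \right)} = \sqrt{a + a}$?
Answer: $0$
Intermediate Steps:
$r{\left(a,p \right)} = \sqrt{2} \sqrt{a}$ ($r{\left(a,p \right)} = \sqrt{2 a} = \sqrt{2} \sqrt{a}$)
$g{\left(h,o \right)} = h \sqrt{6}$ ($g{\left(h,o \right)} = h \sqrt{2} \sqrt{3} = h \sqrt{6}$)
$Y{\left(I,q \right)} = 0$ ($Y{\left(I,q \right)} = \left(-2 - 3\right) \left(q + q\right) 0 \sqrt{6} = - 5 \cdot 2 q 0 \sqrt{6} = - 5 \cdot 0 \sqrt{6} = \left(-5\right) 0 = 0$)
$Y{\left(-12,11 \right)} \left(-57\right) = 0 \left(-57\right) = 0$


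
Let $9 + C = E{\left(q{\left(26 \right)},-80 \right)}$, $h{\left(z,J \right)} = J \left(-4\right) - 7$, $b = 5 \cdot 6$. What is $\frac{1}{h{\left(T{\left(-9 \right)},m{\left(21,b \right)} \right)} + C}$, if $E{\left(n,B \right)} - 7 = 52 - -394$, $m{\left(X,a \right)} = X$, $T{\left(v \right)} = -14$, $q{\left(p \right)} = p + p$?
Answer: $\frac{1}{353} \approx 0.0028329$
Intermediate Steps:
$q{\left(p \right)} = 2 p$
$b = 30$
$E{\left(n,B \right)} = 453$ ($E{\left(n,B \right)} = 7 + \left(52 - -394\right) = 7 + \left(52 + 394\right) = 7 + 446 = 453$)
$h{\left(z,J \right)} = -7 - 4 J$ ($h{\left(z,J \right)} = - 4 J - 7 = -7 - 4 J$)
$C = 444$ ($C = -9 + 453 = 444$)
$\frac{1}{h{\left(T{\left(-9 \right)},m{\left(21,b \right)} \right)} + C} = \frac{1}{\left(-7 - 84\right) + 444} = \frac{1}{-91 + 444} = \frac{1}{353}$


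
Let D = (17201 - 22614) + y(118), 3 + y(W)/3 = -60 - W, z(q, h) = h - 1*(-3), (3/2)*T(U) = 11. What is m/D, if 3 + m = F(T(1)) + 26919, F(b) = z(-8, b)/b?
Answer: -592183/131032 ≈ -4.5194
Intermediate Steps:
T(U) = 22/3 (T(U) = (2/3)*11 = 22/3)
z(q, h) = 3 + h (z(q, h) = h + 3 = 3 + h)
F(b) = (3 + b)/b
m = 592183/22 (m = -3 + ((3 + 22/3)/(22/3) + 26919) = -3 + ((3/22)*(31/3) + 26919) = -3 + (31/22 + 26919) = -3 + 592249/22 = 592183/22 ≈ 26917.)
y(W) = -189 - 3*W (y(W) = -9 + 3*(-60 - W) = -9 + (-180 - 3*W) = -189 - 3*W)
D = -5956 (D = (17201 - 22614) + (-189 - 3*118) = -5413 + (-189 - 354) = -5413 - 543 = -5956)
m/D = (592183/22)/(-5956) = (592183/22)*(-1/5956) = -592183/131032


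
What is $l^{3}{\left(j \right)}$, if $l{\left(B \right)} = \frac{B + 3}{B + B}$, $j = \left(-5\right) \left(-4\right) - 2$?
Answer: $\frac{343}{1728} \approx 0.1985$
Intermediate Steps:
$j = 18$ ($j = 20 - 2 = 18$)
$l{\left(B \right)} = \frac{3 + B}{2 B}$
$l^{3}{\left(j \right)} = \left(\frac{3 + 18}{2 \cdot 18}\right)^{3} = \left(\frac{1}{2} \cdot \frac{1}{18} \cdot 21\right)^{3} = \left(\frac{7}{12}\right)^{3} = \frac{343}{1728}$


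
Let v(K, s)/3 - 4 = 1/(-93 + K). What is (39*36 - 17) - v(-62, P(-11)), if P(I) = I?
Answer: 213128/155 ≈ 1375.0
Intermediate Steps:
v(K, s) = 12 + 3/(-93 + K)
(39*36 - 17) - v(-62, P(-11)) = (39*36 - 17) - 3*(-371 + 4*(-62))/(-93 - 62) = (1404 - 17) - 3*(-371 - 248)/(-155) = 1387 - 3*(-1)*(-619)/155 = 1387 - 1*1857/155 = 1387 - 1857/155 = 213128/155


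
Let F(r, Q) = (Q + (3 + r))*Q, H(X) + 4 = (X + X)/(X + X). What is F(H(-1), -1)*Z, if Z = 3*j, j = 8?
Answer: 24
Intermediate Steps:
H(X) = -3 (H(X) = -4 + (X + X)/(X + X) = -4 + (2*X)/((2*X)) = -4 + (2*X)*(1/(2*X)) = -4 + 1 = -3)
F(r, Q) = Q*(3 + Q + r) (F(r, Q) = (3 + Q + r)*Q = Q*(3 + Q + r))
Z = 24 (Z = 3*8 = 24)
F(H(-1), -1)*Z = -(3 - 1 - 3)*24 = -1*(-1)*24 = 1*24 = 24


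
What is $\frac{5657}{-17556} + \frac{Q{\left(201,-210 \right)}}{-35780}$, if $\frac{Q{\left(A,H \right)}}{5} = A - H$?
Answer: $- \frac{2981063}{7851921} \approx -0.37966$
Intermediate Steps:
$Q{\left(A,H \right)} = - 5 H + 5 A$ ($Q{\left(A,H \right)} = 5 \left(A - H\right) = - 5 H + 5 A$)
$\frac{5657}{-17556} + \frac{Q{\left(201,-210 \right)}}{-35780} = \frac{5657}{-17556} + \frac{\left(-5\right) \left(-210\right) + 5 \cdot 201}{-35780} = 5657 \left(- \frac{1}{17556}\right) + \left(1050 + 1005\right) \left(- \frac{1}{35780}\right) = - \frac{5657}{17556} + 2055 \left(- \frac{1}{35780}\right) = - \frac{5657}{17556} - \frac{411}{7156} = - \frac{2981063}{7851921}$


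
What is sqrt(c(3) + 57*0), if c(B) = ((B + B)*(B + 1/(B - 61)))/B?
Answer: sqrt(5017)/29 ≈ 2.4424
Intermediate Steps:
c(B) = 2*B + 2/(-61 + B) (c(B) = ((2*B)*(B + 1/(-61 + B)))/B = (2*B*(B + 1/(-61 + B)))/B = 2*B + 2/(-61 + B))
sqrt(c(3) + 57*0) = sqrt(2*(1 + 3**2 - 61*3)/(-61 + 3) + 57*0) = sqrt(2*(1 + 9 - 183)/(-58) + 0) = sqrt(2*(-1/58)*(-173) + 0) = sqrt(173/29 + 0) = sqrt(173/29) = sqrt(5017)/29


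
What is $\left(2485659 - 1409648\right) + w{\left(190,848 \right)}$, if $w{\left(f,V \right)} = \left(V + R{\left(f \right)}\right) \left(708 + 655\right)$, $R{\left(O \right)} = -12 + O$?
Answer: $2474449$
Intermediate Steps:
$w{\left(f,V \right)} = -16356 + 1363 V + 1363 f$ ($w{\left(f,V \right)} = \left(V + \left(-12 + f\right)\right) \left(708 + 655\right) = \left(-12 + V + f\right) 1363 = -16356 + 1363 V + 1363 f$)
$\left(2485659 - 1409648\right) + w{\left(190,848 \right)} = \left(2485659 - 1409648\right) + \left(-16356 + 1363 \cdot 848 + 1363 \cdot 190\right) = 1076011 + \left(-16356 + 1155824 + 258970\right) = 1076011 + 1398438 = 2474449$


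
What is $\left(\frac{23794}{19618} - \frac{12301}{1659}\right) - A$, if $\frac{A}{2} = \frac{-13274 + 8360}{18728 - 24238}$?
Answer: $- \frac{358010094164}{44832475905} \approx -7.9855$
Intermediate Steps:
$A = \frac{4914}{2755}$ ($A = 2 \frac{-13274 + 8360}{18728 - 24238} = 2 \left(- \frac{4914}{-5510}\right) = 2 \left(\left(-4914\right) \left(- \frac{1}{5510}\right)\right) = 2 \cdot \frac{2457}{2755} = \frac{4914}{2755} \approx 1.7837$)
$\left(\frac{23794}{19618} - \frac{12301}{1659}\right) - A = \left(\frac{23794}{19618} - \frac{12301}{1659}\right) - \frac{4914}{2755} = \left(23794 \cdot \frac{1}{19618} - \frac{12301}{1659}\right) - \frac{4914}{2755} = \left(\frac{11897}{9809} - \frac{12301}{1659}\right) - \frac{4914}{2755} = - \frac{100923386}{16273131} - \frac{4914}{2755} = - \frac{358010094164}{44832475905}$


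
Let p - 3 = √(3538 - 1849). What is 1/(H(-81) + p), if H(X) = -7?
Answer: 4/1673 + √1689/1673 ≈ 0.026956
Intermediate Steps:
p = 3 + √1689 (p = 3 + √(3538 - 1849) = 3 + √1689 ≈ 44.097)
1/(H(-81) + p) = 1/(-7 + (3 + √1689)) = 1/(-4 + √1689)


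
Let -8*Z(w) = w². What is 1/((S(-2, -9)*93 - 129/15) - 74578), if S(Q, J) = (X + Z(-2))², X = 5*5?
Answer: -20/375267 ≈ -5.3295e-5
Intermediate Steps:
Z(w) = -w²/8
X = 25
S(Q, J) = 2401/4 (S(Q, J) = (25 - ⅛*(-2)²)² = (25 - ⅛*4)² = (25 - ½)² = (49/2)² = 2401/4)
1/((S(-2, -9)*93 - 129/15) - 74578) = 1/(((2401/4)*93 - 129/15) - 74578) = 1/((223293/4 - 129*1/15) - 74578) = 1/((223293/4 - 43/5) - 74578) = 1/(1116293/20 - 74578) = 1/(-375267/20) = -20/375267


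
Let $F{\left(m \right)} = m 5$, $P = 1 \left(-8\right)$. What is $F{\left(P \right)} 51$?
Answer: $-2040$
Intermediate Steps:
$P = -8$
$F{\left(m \right)} = 5 m$
$F{\left(P \right)} 51 = 5 \left(-8\right) 51 = \left(-40\right) 51 = -2040$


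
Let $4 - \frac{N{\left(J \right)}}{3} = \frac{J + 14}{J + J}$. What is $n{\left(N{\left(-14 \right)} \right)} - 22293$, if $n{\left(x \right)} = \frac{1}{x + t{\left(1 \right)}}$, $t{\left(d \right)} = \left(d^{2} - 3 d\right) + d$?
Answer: $- \frac{245222}{11} \approx -22293.0$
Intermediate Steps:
$t{\left(d \right)} = d^{2} - 2 d$
$N{\left(J \right)} = 12 - \frac{3 \left(14 + J\right)}{2 J}$ ($N{\left(J \right)} = 12 - 3 \frac{J + 14}{J + J} = 12 - 3 \frac{14 + J}{2 J} = 12 - \frac{3 \left(14 + J\right)}{2 J}$)
$n{\left(x \right)} = \frac{1}{-1 + x}$ ($n{\left(x \right)} = \frac{1}{x + 1 \left(-2 + 1\right)} = \frac{1}{x + 1 \left(-1\right)} = \frac{1}{x - 1} = \frac{1}{-1 + x}$)
$n{\left(N{\left(-14 \right)} \right)} - 22293 = \frac{1}{-1 + \left(\frac{21}{2} - \frac{21}{-14}\right)} - 22293 = \frac{1}{-1 + \left(\frac{21}{2} - - \frac{3}{2}\right)} - 22293 = \frac{1}{-1 + \left(\frac{21}{2} + \frac{3}{2}\right)} - 22293 = \frac{1}{-1 + 12} - 22293 = \frac{1}{11} - 22293 = - \frac{245222}{11}$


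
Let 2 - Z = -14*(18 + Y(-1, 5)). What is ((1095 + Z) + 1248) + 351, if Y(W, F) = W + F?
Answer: 3004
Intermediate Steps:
Y(W, F) = F + W
Z = 310 (Z = 2 - (-14)*(18 + (5 - 1)) = 2 - (-14)*(18 + 4) = 2 - (-14)*22 = 2 - 1*(-308) = 2 + 308 = 310)
((1095 + Z) + 1248) + 351 = ((1095 + 310) + 1248) + 351 = (1405 + 1248) + 351 = 2653 + 351 = 3004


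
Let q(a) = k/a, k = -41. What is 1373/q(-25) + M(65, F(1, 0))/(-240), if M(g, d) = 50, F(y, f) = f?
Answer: 823595/984 ≈ 836.99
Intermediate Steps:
q(a) = -41/a
1373/q(-25) + M(65, F(1, 0))/(-240) = 1373/((-41/(-25))) + 50/(-240) = 1373/((-41*(-1/25))) + 50*(-1/240) = 1373/(41/25) - 5/24 = 1373*(25/41) - 5/24 = 34325/41 - 5/24 = 823595/984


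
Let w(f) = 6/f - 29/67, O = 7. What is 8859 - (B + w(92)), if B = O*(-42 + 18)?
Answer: 27822347/3082 ≈ 9027.4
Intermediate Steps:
w(f) = -29/67 + 6/f (w(f) = 6/f - 29*1/67 = 6/f - 29/67 = -29/67 + 6/f)
B = -168 (B = 7*(-42 + 18) = 7*(-24) = -168)
8859 - (B + w(92)) = 8859 - (-168 + (-29/67 + 6/92)) = 8859 - (-168 + (-29/67 + 6*(1/92))) = 8859 - (-168 + (-29/67 + 3/46)) = 8859 - (-168 - 1133/3082) = 8859 - 1*(-518909/3082) = 8859 + 518909/3082 = 27822347/3082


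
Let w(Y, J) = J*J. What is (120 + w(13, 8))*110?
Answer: 20240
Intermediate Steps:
w(Y, J) = J²
(120 + w(13, 8))*110 = (120 + 8²)*110 = (120 + 64)*110 = 184*110 = 20240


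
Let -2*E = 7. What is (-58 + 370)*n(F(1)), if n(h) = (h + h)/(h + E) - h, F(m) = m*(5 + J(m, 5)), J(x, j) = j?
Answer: -2160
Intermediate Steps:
E = -7/2 (E = -1/2*7 = -7/2 ≈ -3.5000)
F(m) = 10*m (F(m) = m*(5 + 5) = m*10 = 10*m)
n(h) = -h + 2*h/(-7/2 + h) (n(h) = (h + h)/(h - 7/2) - h = (2*h)/(-7/2 + h) - h = 2*h/(-7/2 + h) - h = -h + 2*h/(-7/2 + h))
(-58 + 370)*n(F(1)) = (-58 + 370)*((10*1)*(11 - 20)/(-7 + 2*(10*1))) = 312*(10*(11 - 2*10)/(-7 + 2*10)) = 312*(10*(11 - 20)/(-7 + 20)) = 312*(10*(-9)/13) = 312*(10*(1/13)*(-9)) = 312*(-90/13) = -2160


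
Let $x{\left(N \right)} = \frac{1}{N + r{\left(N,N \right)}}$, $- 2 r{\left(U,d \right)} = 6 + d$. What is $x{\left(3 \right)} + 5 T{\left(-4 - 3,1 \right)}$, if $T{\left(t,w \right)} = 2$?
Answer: $\frac{28}{3} \approx 9.3333$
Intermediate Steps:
$r{\left(U,d \right)} = -3 - \frac{d}{2}$ ($r{\left(U,d \right)} = - \frac{6 + d}{2} = -3 - \frac{d}{2}$)
$x{\left(N \right)} = \frac{1}{-3 + \frac{N}{2}}$ ($x{\left(N \right)} = \frac{1}{N - \left(3 + \frac{N}{2}\right)} = \frac{1}{-3 + \frac{N}{2}}$)
$x{\left(3 \right)} + 5 T{\left(-4 - 3,1 \right)} = \frac{2}{-6 + 3} + 5 \cdot 2 = \frac{2}{-3} + 10 = 2 \left(- \frac{1}{3}\right) + 10 = - \frac{2}{3} + 10 = \frac{28}{3}$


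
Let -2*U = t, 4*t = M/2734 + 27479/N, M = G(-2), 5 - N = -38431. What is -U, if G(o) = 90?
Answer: 39293413/420336096 ≈ 0.093481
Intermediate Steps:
N = 38436 (N = 5 - 1*(-38431) = 5 + 38431 = 38436)
M = 90
t = 39293413/210168048 (t = (90/2734 + 27479/38436)/4 = (90*(1/2734) + 27479*(1/38436))/4 = (45/1367 + 27479/38436)/4 = (¼)*(39293413/52542012) = 39293413/210168048 ≈ 0.18696)
U = -39293413/420336096 (U = -½*39293413/210168048 = -39293413/420336096 ≈ -0.093481)
-U = -1*(-39293413/420336096) = 39293413/420336096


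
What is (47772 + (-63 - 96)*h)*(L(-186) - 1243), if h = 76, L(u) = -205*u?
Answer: 1316423256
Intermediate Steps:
(47772 + (-63 - 96)*h)*(L(-186) - 1243) = (47772 + (-63 - 96)*76)*(-205*(-186) - 1243) = (47772 - 159*76)*(38130 - 1243) = (47772 - 12084)*36887 = 35688*36887 = 1316423256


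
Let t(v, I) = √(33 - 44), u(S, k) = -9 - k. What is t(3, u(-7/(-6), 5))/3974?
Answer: I*√11/3974 ≈ 0.00083458*I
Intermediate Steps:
t(v, I) = I*√11 (t(v, I) = √(-11) = I*√11)
t(3, u(-7/(-6), 5))/3974 = (I*√11)/3974 = (I*√11)*(1/3974) = I*√11/3974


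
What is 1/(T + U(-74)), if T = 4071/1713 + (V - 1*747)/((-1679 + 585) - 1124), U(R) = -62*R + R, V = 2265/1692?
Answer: 714293592/3226258951915 ≈ 0.00022140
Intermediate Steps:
V = 755/564 (V = 2265*(1/1692) = 755/564 ≈ 1.3387)
U(R) = -61*R
T = 1937677627/714293592 (T = 4071/1713 + (755/564 - 1*747)/((-1679 + 585) - 1124) = 4071*(1/1713) + (755/564 - 747)/(-1094 - 1124) = 1357/571 - 420553/564/(-2218) = 1357/571 - 420553/564*(-1/2218) = 1357/571 + 420553/1250952 = 1937677627/714293592 ≈ 2.7127)
1/(T + U(-74)) = 1/(1937677627/714293592 - 61*(-74)) = 1/(1937677627/714293592 + 4514) = 1/(3226258951915/714293592) = 714293592/3226258951915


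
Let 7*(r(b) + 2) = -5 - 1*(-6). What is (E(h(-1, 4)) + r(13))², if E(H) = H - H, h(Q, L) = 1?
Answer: 169/49 ≈ 3.4490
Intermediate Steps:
E(H) = 0
r(b) = -13/7 (r(b) = -2 + (-5 - 1*(-6))/7 = -2 + (-5 + 6)/7 = -2 + (⅐)*1 = -2 + ⅐ = -13/7)
(E(h(-1, 4)) + r(13))² = (0 - 13/7)² = (-13/7)² = 169/49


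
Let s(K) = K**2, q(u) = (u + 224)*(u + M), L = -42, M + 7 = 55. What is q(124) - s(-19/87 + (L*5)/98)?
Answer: 22197385292/370881 ≈ 59850.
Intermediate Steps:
M = 48 (M = -7 + 55 = 48)
q(u) = (48 + u)*(224 + u) (q(u) = (u + 224)*(u + 48) = (224 + u)*(48 + u) = (48 + u)*(224 + u))
q(124) - s(-19/87 + (L*5)/98) = (10752 + 124**2 + 272*124) - (-19/87 - 42*5/98)**2 = (10752 + 15376 + 33728) - (-19*1/87 - 210*1/98)**2 = 59856 - (-19/87 - 15/7)**2 = 59856 - (-1438/609)**2 = 59856 - 1*2067844/370881 = 59856 - 2067844/370881 = 22197385292/370881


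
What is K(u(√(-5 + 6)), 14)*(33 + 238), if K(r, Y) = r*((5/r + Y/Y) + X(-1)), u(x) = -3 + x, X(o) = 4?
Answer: -1355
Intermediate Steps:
K(r, Y) = r*(5 + 5/r) (K(r, Y) = r*((5/r + Y/Y) + 4) = r*((5/r + 1) + 4) = r*((1 + 5/r) + 4) = r*(5 + 5/r))
K(u(√(-5 + 6)), 14)*(33 + 238) = (5 + 5*(-3 + √(-5 + 6)))*(33 + 238) = (5 + 5*(-3 + √1))*271 = (5 + 5*(-3 + 1))*271 = (5 + 5*(-2))*271 = (5 - 10)*271 = -5*271 = -1355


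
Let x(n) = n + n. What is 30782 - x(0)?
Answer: 30782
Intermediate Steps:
x(n) = 2*n
30782 - x(0) = 30782 - 2*0 = 30782 - 1*0 = 30782 + 0 = 30782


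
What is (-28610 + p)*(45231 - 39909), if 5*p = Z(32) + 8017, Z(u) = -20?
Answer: -718752066/5 ≈ -1.4375e+8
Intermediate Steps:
p = 7997/5 (p = (-20 + 8017)/5 = (⅕)*7997 = 7997/5 ≈ 1599.4)
(-28610 + p)*(45231 - 39909) = (-28610 + 7997/5)*(45231 - 39909) = -135053/5*5322 = -718752066/5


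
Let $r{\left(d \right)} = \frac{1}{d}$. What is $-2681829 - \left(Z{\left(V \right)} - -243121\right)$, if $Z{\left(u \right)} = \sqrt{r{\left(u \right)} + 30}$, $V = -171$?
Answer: $-2924950 - \frac{\sqrt{97451}}{57} \approx -2.925 \cdot 10^{6}$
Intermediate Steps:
$Z{\left(u \right)} = \sqrt{30 + \frac{1}{u}}$ ($Z{\left(u \right)} = \sqrt{\frac{1}{u} + 30} = \sqrt{30 + \frac{1}{u}}$)
$-2681829 - \left(Z{\left(V \right)} - -243121\right) = -2681829 - \left(\sqrt{30 + \frac{1}{-171}} - -243121\right) = -2681829 - \left(\sqrt{30 - \frac{1}{171}} + 243121\right) = -2681829 - \left(\sqrt{\frac{5129}{171}} + 243121\right) = -2681829 - \left(\frac{\sqrt{97451}}{57} + 243121\right) = -2681829 - \left(243121 + \frac{\sqrt{97451}}{57}\right) = -2924950 - \frac{\sqrt{97451}}{57}$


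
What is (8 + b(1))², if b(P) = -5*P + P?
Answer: 16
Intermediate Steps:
b(P) = -4*P
(8 + b(1))² = (8 - 4*1)² = (8 - 4)² = 4² = 16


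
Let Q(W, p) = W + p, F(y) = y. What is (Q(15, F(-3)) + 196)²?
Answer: 43264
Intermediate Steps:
(Q(15, F(-3)) + 196)² = ((15 - 3) + 196)² = (12 + 196)² = 208² = 43264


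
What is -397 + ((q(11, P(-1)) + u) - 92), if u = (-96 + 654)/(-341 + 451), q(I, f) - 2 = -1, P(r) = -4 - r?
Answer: -26561/55 ≈ -482.93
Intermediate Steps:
q(I, f) = 1 (q(I, f) = 2 - 1 = 1)
u = 279/55 (u = 558/110 = 558*(1/110) = 279/55 ≈ 5.0727)
-397 + ((q(11, P(-1)) + u) - 92) = -397 + ((1 + 279/55) - 92) = -397 + (334/55 - 92) = -397 - 4726/55 = -26561/55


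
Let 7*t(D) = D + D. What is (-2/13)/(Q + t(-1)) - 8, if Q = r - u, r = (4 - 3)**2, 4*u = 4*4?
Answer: -2378/299 ≈ -7.9532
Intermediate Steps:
u = 4 (u = (4*4)/4 = (1/4)*16 = 4)
r = 1 (r = 1**2 = 1)
t(D) = 2*D/7 (t(D) = (D + D)/7 = (2*D)/7 = 2*D/7)
Q = -3 (Q = 1 - 1*4 = 1 - 4 = -3)
(-2/13)/(Q + t(-1)) - 8 = (-2/13)/(-3 + (2/7)*(-1)) - 8 = (-2*1/13)/(-3 - 2/7) - 8 = -2/13/(-23/7) - 8 = -7/23*(-2/13) - 8 = 14/299 - 8 = -2378/299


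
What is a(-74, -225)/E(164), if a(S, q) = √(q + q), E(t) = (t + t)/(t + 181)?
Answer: 5175*I*√2/328 ≈ 22.313*I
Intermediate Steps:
E(t) = 2*t/(181 + t) (E(t) = (2*t)/(181 + t) = 2*t/(181 + t))
a(S, q) = √2*√q (a(S, q) = √(2*q) = √2*√q)
a(-74, -225)/E(164) = (√2*√(-225))/((2*164/(181 + 164))) = (√2*(15*I))/((2*164/345)) = (15*I*√2)/((2*164*(1/345))) = (15*I*√2)/(328/345) = (15*I*√2)*(345/328) = 5175*I*√2/328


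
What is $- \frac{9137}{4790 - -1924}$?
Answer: $- \frac{9137}{6714} \approx -1.3609$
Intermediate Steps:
$- \frac{9137}{4790 - -1924} = - \frac{9137}{4790 + 1924} = - \frac{9137}{6714}$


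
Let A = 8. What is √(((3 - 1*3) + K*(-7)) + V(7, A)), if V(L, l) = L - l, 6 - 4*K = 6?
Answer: I ≈ 1.0*I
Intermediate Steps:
K = 0 (K = 3/2 - ¼*6 = 3/2 - 3/2 = 0)
√(((3 - 1*3) + K*(-7)) + V(7, A)) = √(((3 - 1*3) + 0*(-7)) + (7 - 1*8)) = √(((3 - 3) + 0) + (7 - 8)) = √((0 + 0) - 1) = √(0 - 1) = √(-1) = I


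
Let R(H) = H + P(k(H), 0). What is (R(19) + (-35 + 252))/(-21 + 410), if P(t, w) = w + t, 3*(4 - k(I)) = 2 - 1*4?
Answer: 722/1167 ≈ 0.61868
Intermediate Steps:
k(I) = 14/3 (k(I) = 4 - (2 - 1*4)/3 = 4 - (2 - 4)/3 = 4 - ⅓*(-2) = 4 + ⅔ = 14/3)
P(t, w) = t + w
R(H) = 14/3 + H (R(H) = H + (14/3 + 0) = H + 14/3 = 14/3 + H)
(R(19) + (-35 + 252))/(-21 + 410) = ((14/3 + 19) + (-35 + 252))/(-21 + 410) = (71/3 + 217)/389 = (722/3)*(1/389) = 722/1167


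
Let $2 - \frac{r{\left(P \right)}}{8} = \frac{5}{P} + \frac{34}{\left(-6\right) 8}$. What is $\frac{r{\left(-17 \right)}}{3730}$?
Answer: $\frac{245}{38046} \approx 0.0064396$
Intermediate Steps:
$r{\left(P \right)} = \frac{65}{3} - \frac{40}{P}$ ($r{\left(P \right)} = 16 - 8 \left(\frac{5}{P} + \frac{34}{\left(-6\right) 8}\right) = 16 - 8 \left(\frac{5}{P} + \frac{34}{-48}\right) = 16 - 8 \left(\frac{5}{P} + 34 \left(- \frac{1}{48}\right)\right) = 16 - 8 \left(\frac{5}{P} - \frac{17}{24}\right) = 16 - 8 \left(- \frac{17}{24} + \frac{5}{P}\right) = 16 + \left(\frac{17}{3} - \frac{40}{P}\right) = \frac{65}{3} - \frac{40}{P}$)
$\frac{r{\left(-17 \right)}}{3730} = \frac{\frac{65}{3} - \frac{40}{-17}}{3730} = \left(\frac{65}{3} - - \frac{40}{17}\right) \frac{1}{3730} = \left(\frac{65}{3} + \frac{40}{17}\right) \frac{1}{3730} = \frac{1225}{51} \cdot \frac{1}{3730} = \frac{245}{38046}$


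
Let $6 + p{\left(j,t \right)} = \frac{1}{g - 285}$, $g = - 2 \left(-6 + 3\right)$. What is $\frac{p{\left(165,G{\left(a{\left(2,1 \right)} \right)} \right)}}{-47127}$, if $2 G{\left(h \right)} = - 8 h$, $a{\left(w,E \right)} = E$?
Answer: $\frac{1675}{13148433} \approx 0.00012739$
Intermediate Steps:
$g = 6$ ($g = \left(-2\right) \left(-3\right) = 6$)
$G{\left(h \right)} = - 4 h$ ($G{\left(h \right)} = \frac{\left(-8\right) h}{2} = - 4 h$)
$p{\left(j,t \right)} = - \frac{1675}{279}$ ($p{\left(j,t \right)} = -6 + \frac{1}{6 - 285} = -6 + \frac{1}{-279} = -6 - \frac{1}{279} = - \frac{1675}{279}$)
$\frac{p{\left(165,G{\left(a{\left(2,1 \right)} \right)} \right)}}{-47127} = - \frac{1675}{279 \left(-47127\right)} = \left(- \frac{1675}{279}\right) \left(- \frac{1}{47127}\right) = \frac{1675}{13148433}$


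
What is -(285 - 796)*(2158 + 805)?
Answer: 1514093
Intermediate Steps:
-(285 - 796)*(2158 + 805) = -(-511)*2963 = -1*(-1514093) = 1514093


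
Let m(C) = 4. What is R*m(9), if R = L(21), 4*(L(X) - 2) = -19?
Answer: -11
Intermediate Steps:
L(X) = -11/4 (L(X) = 2 + (¼)*(-19) = 2 - 19/4 = -11/4)
R = -11/4 ≈ -2.7500
R*m(9) = -11/4*4 = -11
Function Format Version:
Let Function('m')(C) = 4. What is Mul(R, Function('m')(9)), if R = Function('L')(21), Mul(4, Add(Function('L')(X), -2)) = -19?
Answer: -11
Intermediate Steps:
Function('L')(X) = Rational(-11, 4) (Function('L')(X) = Add(2, Mul(Rational(1, 4), -19)) = Add(2, Rational(-19, 4)) = Rational(-11, 4))
R = Rational(-11, 4) ≈ -2.7500
Mul(R, Function('m')(9)) = Mul(Rational(-11, 4), 4) = -11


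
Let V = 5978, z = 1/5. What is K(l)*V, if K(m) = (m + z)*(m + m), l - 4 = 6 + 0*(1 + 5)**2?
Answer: 1219512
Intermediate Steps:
z = 1/5 ≈ 0.20000
l = 10 (l = 4 + (6 + 0*(1 + 5)**2) = 4 + (6 + 0*6**2) = 4 + (6 + 0*36) = 4 + (6 + 0) = 4 + 6 = 10)
K(m) = 2*m*(1/5 + m) (K(m) = (m + 1/5)*(m + m) = (1/5 + m)*(2*m) = 2*m*(1/5 + m))
K(l)*V = ((2/5)*10*(1 + 5*10))*5978 = ((2/5)*10*(1 + 50))*5978 = ((2/5)*10*51)*5978 = 204*5978 = 1219512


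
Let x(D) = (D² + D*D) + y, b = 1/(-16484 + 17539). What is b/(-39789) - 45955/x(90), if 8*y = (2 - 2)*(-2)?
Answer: -8573649793/3022372440 ≈ -2.8367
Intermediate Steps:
y = 0 (y = ((2 - 2)*(-2))/8 = (0*(-2))/8 = (⅛)*0 = 0)
b = 1/1055 ≈ 0.00094787
x(D) = 2*D² (x(D) = (D² + D*D) + 0 = (D² + D²) + 0 = 2*D² + 0 = 2*D²)
b/(-39789) - 45955/x(90) = (1/1055)/(-39789) - 45955/(2*90²) = (1/1055)*(-1/39789) - 45955/(2*8100) = -1/41977395 - 45955/16200 = -1/41977395 - 45955*1/16200 = -1/41977395 - 9191/3240 = -8573649793/3022372440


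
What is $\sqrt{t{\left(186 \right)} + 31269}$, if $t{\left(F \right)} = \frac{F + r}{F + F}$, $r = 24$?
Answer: $\frac{\sqrt{120200206}}{62} \approx 176.83$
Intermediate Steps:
$t{\left(F \right)} = \frac{24 + F}{2 F}$ ($t{\left(F \right)} = \frac{F + 24}{F + F} = \frac{24 + F}{2 F}$)
$\sqrt{t{\left(186 \right)} + 31269} = \sqrt{\frac{24 + 186}{2 \cdot 186} + 31269} = \sqrt{\frac{1}{2} \cdot \frac{1}{186} \cdot 210 + 31269} = \sqrt{\frac{35}{62} + 31269} = \sqrt{\frac{1938713}{62}} = \frac{\sqrt{120200206}}{62}$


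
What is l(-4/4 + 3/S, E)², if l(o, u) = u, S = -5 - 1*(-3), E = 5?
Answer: 25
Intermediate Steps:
S = -2 (S = -5 + 3 = -2)
l(-4/4 + 3/S, E)² = 5² = 25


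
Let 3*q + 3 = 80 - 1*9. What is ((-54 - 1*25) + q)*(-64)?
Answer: 10816/3 ≈ 3605.3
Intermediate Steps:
q = 68/3 (q = -1 + (80 - 1*9)/3 = -1 + (80 - 9)/3 = -1 + (⅓)*71 = -1 + 71/3 = 68/3 ≈ 22.667)
((-54 - 1*25) + q)*(-64) = ((-54 - 1*25) + 68/3)*(-64) = ((-54 - 25) + 68/3)*(-64) = (-79 + 68/3)*(-64) = -169/3*(-64) = 10816/3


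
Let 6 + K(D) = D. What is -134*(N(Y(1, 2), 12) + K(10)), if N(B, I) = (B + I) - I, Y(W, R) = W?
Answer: -670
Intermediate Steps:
N(B, I) = B
K(D) = -6 + D
-134*(N(Y(1, 2), 12) + K(10)) = -134*(1 + (-6 + 10)) = -134*(1 + 4) = -134*5 = -670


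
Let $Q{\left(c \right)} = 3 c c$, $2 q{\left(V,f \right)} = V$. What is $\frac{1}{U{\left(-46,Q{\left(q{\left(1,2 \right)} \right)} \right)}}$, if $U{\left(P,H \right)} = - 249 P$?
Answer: $\frac{1}{11454} \approx 8.7306 \cdot 10^{-5}$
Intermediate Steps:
$q{\left(V,f \right)} = \frac{V}{2}$
$Q{\left(c \right)} = 3 c^{2}$
$\frac{1}{U{\left(-46,Q{\left(q{\left(1,2 \right)} \right)} \right)}} = \frac{1}{\left(-249\right) \left(-46\right)} = \frac{1}{11454}$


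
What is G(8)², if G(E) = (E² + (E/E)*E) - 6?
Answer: 4356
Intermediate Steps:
G(E) = -6 + E + E² (G(E) = (E² + 1*E) - 6 = (E² + E) - 6 = (E + E²) - 6 = -6 + E + E²)
G(8)² = (-6 + 8 + 8²)² = (-6 + 8 + 64)² = 66² = 4356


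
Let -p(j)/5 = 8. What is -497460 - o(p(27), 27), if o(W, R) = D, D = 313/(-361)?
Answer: -179582747/361 ≈ -4.9746e+5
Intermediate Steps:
D = -313/361 (D = 313*(-1/361) = -313/361 ≈ -0.86704)
p(j) = -40 (p(j) = -5*8 = -40)
o(W, R) = -313/361
-497460 - o(p(27), 27) = -497460 - 1*(-313/361) = -497460 + 313/361 = -179582747/361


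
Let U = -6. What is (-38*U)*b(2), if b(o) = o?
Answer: 456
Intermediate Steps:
(-38*U)*b(2) = -38*(-6)*2 = 228*2 = 456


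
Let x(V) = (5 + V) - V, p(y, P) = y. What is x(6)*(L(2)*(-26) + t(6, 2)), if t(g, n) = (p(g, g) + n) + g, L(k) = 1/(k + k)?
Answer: 75/2 ≈ 37.500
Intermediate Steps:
L(k) = 1/(2*k)
t(g, n) = n + 2*g (t(g, n) = (g + n) + g = n + 2*g)
x(V) = 5
x(6)*(L(2)*(-26) + t(6, 2)) = 5*(((½)/2)*(-26) + (2 + 2*6)) = 5*(((½)*(½))*(-26) + (2 + 12)) = 5*((¼)*(-26) + 14) = 5*(-13/2 + 14) = 5*(15/2) = 75/2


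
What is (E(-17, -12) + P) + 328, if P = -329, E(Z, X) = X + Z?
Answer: -30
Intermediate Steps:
(E(-17, -12) + P) + 328 = ((-12 - 17) - 329) + 328 = (-29 - 329) + 328 = -358 + 328 = -30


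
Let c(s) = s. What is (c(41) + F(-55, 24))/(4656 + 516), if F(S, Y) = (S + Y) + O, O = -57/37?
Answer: 313/191364 ≈ 0.0016356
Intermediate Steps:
O = -57/37 (O = -57*1/37 = -57/37 ≈ -1.5405)
F(S, Y) = -57/37 + S + Y (F(S, Y) = (S + Y) - 57/37 = -57/37 + S + Y)
(c(41) + F(-55, 24))/(4656 + 516) = (41 + (-57/37 - 55 + 24))/(4656 + 516) = (41 - 1204/37)/5172 = (313/37)*(1/5172) = 313/191364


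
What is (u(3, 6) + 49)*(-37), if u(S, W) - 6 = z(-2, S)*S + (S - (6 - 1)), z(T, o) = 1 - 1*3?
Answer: -1739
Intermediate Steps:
z(T, o) = -2 (z(T, o) = 1 - 3 = -2)
u(S, W) = 1 - S (u(S, W) = 6 + (-2*S + (S - (6 - 1))) = 6 + (-2*S + (S - 1*5)) = 6 + (-2*S + (S - 5)) = 6 + (-2*S + (-5 + S)) = 6 + (-5 - S) = 1 - S)
(u(3, 6) + 49)*(-37) = ((1 - 1*3) + 49)*(-37) = ((1 - 3) + 49)*(-37) = (-2 + 49)*(-37) = 47*(-37) = -1739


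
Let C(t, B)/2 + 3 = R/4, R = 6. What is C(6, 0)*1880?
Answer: -5640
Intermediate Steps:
C(t, B) = -3 (C(t, B) = -6 + 2*(6/4) = -6 + 2*(6*(1/4)) = -6 + 2*(3/2) = -6 + 3 = -3)
C(6, 0)*1880 = -3*1880 = -5640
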